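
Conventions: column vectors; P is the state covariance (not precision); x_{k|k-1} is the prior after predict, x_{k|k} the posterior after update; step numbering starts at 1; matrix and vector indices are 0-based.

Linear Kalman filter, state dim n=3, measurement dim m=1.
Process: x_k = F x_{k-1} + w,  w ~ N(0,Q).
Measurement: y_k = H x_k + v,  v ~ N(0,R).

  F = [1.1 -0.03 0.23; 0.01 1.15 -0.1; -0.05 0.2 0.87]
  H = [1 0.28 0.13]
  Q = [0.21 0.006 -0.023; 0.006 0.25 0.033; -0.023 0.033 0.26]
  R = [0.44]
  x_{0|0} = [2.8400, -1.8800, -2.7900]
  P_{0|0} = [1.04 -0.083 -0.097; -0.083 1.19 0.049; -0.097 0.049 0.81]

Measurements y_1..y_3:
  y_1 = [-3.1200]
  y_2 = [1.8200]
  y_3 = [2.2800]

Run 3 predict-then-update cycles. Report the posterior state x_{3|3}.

x_post = [1.6958, -1.1097, -1.8448]

step 1: x^-=[2.5387, -1.8546, -2.9453]  P^-=[1.4680 -0.1237 -0.0344; -0.1237 1.8190 0.2870; -0.0344 0.2870 0.9504]  S=[2.0094]  K=[0.7111; 0.2105; 0.0844]  nu=[-4.7565]  x^+=[-0.8438, -2.8558, -3.3466]  P^+=[0.4519 -0.4244 -0.1549; -0.4244 1.7300 0.2513; -0.1549 0.2513 0.9361]
step 2: x^-=[-1.6122, -2.9580, -3.4405]  P^-=[0.7540 -0.5231 -0.1064; -0.5231 2.4800 0.6171; -0.1064 0.6171 1.1483]  S=[1.1321]  K=[0.5244; 0.2222; 0.1905]  nu=[4.7077]  x^+=[0.8565, -1.9121, -2.5439]  P^+=[0.4427 -0.6550 -0.2195; -0.6550 2.4241 0.5692; -0.2195 0.5692 1.1073]
step 3: x^-=[0.4144, -1.9360, -2.6384]  P^-=[0.7307 -0.7507 -0.1816; -0.7507 3.3215 1.0854; -0.1816 1.0854 1.4264]  S=[1.0666]  K=[0.4659; 0.3004; 0.2885]  nu=[2.7507]  x^+=[1.6958, -1.1097, -1.8448]  P^+=[0.4992 -0.9000 -0.3250; -0.9000 3.2253 0.9930; -0.3250 0.9930 1.3376]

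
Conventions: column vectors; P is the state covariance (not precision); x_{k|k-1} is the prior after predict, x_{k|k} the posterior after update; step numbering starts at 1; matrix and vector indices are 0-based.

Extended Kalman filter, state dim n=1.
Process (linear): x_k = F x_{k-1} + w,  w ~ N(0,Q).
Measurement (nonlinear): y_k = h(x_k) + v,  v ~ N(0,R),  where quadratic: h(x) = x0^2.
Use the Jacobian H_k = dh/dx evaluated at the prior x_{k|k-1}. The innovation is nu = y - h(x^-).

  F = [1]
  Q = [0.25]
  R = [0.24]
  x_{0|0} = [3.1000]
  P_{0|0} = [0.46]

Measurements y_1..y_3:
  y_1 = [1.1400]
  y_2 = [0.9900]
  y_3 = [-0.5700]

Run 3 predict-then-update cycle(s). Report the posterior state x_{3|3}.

step 1: x^-=[3.1000]  P^-=[0.7100]  H_jac=[6.2000]  S=[27.5324]  K=[0.1599]  nu=[-8.4700]  x^+=[1.7458]  P^+=[0.0062]
step 2: x^-=[1.7458]  P^-=[0.2562]  H_jac=[3.4916]  S=[3.3632]  K=[0.2660]  nu=[-2.0577]  x^+=[1.1985]  P^+=[0.0183]
step 3: x^-=[1.1985]  P^-=[0.2683]  H_jac=[2.3970]  S=[1.7814]  K=[0.3610]  nu=[-2.0064]  x^+=[0.4742]  P^+=[0.0361]

x_post = [0.4742]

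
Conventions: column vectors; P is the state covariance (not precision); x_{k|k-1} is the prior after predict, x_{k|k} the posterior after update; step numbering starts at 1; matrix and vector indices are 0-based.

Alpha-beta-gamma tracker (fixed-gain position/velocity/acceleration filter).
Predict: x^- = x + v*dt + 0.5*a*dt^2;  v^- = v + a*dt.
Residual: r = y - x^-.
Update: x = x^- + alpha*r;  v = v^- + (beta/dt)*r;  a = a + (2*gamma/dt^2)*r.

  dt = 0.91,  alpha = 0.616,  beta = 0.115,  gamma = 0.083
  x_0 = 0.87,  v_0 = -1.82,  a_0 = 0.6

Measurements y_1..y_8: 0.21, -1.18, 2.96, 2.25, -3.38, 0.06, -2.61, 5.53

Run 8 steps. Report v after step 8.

step 1: x_pred=-0.5378  r=0.7478  x^+=-0.0771  v^+=-1.1795  a^+=0.7499
step 2: x_pred=-0.8400  r=-0.3400  x^+=-1.0494  v^+=-0.5401  a^+=0.6817
step 3: x_pred=-1.2586  r=4.2186  x^+=1.3400  v^+=0.6134  a^+=1.5274
step 4: x_pred=2.5307  r=-0.2807  x^+=2.3578  v^+=1.9679  a^+=1.4711
step 5: x_pred=4.7577  r=-8.1377  x^+=-0.2551  v^+=2.2782  a^+=-0.1601
step 6: x_pred=1.7518  r=-1.6918  x^+=0.7096  v^+=1.9187  a^+=-0.4993
step 7: x_pred=2.2489  r=-4.8589  x^+=-0.7442  v^+=0.8503  a^+=-1.4733
step 8: x_pred=-0.5804  r=6.1104  x^+=3.1836  v^+=0.2818  a^+=-0.2484

v_post = 0.2818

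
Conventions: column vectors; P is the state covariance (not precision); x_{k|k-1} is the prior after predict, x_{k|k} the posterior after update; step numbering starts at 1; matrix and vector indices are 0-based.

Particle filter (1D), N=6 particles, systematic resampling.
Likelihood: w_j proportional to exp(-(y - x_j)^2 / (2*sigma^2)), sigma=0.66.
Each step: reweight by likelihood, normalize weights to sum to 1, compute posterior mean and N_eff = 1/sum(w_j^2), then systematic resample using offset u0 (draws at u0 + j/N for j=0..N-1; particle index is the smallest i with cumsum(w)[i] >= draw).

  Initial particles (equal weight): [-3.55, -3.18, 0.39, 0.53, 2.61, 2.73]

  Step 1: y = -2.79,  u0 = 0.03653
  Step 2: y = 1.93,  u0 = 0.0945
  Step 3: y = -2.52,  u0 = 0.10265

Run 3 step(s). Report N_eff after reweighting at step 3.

N_eff = 6.0000

step 1: w=[0.3803, 0.6197, 0.0000, 0.0000, 0.0000, 0.0000]  mean=-3.3207  Neff=1.8916  idx=[0, 0, 0, 1, 1, 1]
step 2: w=[0.0037, 0.0037, 0.0037, 0.3297, 0.3297, 0.3297]  mean=-3.1841  Neff=3.0668  idx=[3, 3, 4, 4, 5, 5]
step 3: w=[0.1667, 0.1667, 0.1667, 0.1667, 0.1667, 0.1667]  mean=-3.1800  Neff=6.0000  idx=[0, 1, 2, 3, 4, 5]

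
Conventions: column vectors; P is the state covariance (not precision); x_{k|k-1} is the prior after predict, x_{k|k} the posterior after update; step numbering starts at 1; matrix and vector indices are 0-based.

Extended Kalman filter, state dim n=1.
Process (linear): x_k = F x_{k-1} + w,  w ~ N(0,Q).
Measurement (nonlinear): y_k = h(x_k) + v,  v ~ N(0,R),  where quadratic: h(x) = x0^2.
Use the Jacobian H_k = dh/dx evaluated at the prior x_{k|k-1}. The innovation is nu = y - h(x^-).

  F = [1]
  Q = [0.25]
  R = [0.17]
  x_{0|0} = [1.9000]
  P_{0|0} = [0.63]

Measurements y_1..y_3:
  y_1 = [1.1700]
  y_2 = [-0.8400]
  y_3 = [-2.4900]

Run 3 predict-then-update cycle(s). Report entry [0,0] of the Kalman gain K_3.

K[0,0] = 0.6348

step 1: x^-=[1.9000]  P^-=[0.8800]  H_jac=[3.8000]  S=[12.8772]  K=[0.2597]  nu=[-2.4400]  x^+=[1.2664]  P^+=[0.0116]
step 2: x^-=[1.2664]  P^-=[0.2616]  H_jac=[2.5327]  S=[1.8482]  K=[0.3585]  nu=[-2.4437]  x^+=[0.3903]  P^+=[0.0241]
step 3: x^-=[0.3903]  P^-=[0.2741]  H_jac=[0.7806]  S=[0.3370]  K=[0.6348]  nu=[-2.6423]  x^+=[-1.2871]  P^+=[0.1383]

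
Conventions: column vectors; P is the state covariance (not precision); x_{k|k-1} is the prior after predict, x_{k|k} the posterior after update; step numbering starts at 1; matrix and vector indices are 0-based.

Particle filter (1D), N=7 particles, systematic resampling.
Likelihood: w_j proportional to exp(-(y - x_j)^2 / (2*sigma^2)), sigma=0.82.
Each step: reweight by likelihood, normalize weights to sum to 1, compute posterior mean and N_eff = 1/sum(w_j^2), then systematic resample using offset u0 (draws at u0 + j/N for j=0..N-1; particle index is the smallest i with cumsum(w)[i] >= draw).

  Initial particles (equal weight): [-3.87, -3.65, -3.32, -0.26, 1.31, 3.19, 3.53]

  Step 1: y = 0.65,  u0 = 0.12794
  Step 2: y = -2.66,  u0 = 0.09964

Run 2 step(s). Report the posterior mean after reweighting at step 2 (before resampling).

step 1: w=[0.0000, 0.0000, 0.0000, 0.4241, 0.5678, 0.0065, 0.0016]  mean=0.6600  Neff=1.9909  idx=[3, 3, 3, 4, 4, 4, 4]
step 2: w=[0.3331, 0.3331, 0.3331, 0.0002, 0.0002, 0.0002, 0.0002]  mean=-0.2588  Neff=3.0047  idx=[0, 0, 1, 1, 2, 2, 2]

post_mean = -0.2588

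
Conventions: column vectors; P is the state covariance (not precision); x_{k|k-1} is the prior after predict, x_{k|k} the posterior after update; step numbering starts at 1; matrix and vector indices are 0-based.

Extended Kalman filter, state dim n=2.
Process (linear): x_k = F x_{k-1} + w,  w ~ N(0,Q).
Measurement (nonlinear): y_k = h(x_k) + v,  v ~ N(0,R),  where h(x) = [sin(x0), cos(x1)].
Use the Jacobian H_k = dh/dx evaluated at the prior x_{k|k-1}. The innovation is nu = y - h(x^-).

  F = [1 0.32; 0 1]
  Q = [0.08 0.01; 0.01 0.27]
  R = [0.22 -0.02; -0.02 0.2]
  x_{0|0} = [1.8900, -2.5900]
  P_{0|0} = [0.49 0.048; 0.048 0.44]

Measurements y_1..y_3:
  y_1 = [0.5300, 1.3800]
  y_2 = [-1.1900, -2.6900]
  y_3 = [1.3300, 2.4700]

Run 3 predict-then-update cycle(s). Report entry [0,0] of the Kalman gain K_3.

step 1: x^-=[1.0612, -2.5900]  P^-=[0.6458 0.1988; 0.1988 0.7100]  H_jac=[0.4878 0.0000; 0.0000 0.5240]  S=[0.3737 0.0308; 0.0308 0.3950]  K=[0.8266 0.1993; 0.1830 0.9277]  nu=[-0.3429, 2.2317]  x^+=[1.2224, -0.5824]  P^+=[0.3646 0.0445; 0.0445 0.3471]
step 2: x^-=[1.0360, -0.5824]  P^-=[0.5086 0.1656; 0.1656 0.6171]  H_jac=[0.5096 0.0000; 0.0000 0.5500]  S=[0.3521 0.0264; 0.0264 0.3867]  K=[0.7222 0.1862; 0.1747 0.8658]  nu=[-2.0504, -3.5252]  x^+=[-1.1011, -3.9927]  P^+=[0.3045 0.0414; 0.0414 0.3085]
step 3: x^-=[-2.3788, -3.9927]  P^-=[0.4426 0.1501; 0.1501 0.5785]  H_jac=[-0.7229 0.0000; 0.0000 -0.7520]  S=[0.4513 0.0616; 0.0616 0.5271]  K=[-0.6907 -0.1335; -0.1299 -0.8101]  nu=[2.0210, 3.1292]  x^+=[-4.1923, -6.7900]  P^+=[0.2065 0.0171; 0.0171 0.2120]

K[0,0] = -0.6907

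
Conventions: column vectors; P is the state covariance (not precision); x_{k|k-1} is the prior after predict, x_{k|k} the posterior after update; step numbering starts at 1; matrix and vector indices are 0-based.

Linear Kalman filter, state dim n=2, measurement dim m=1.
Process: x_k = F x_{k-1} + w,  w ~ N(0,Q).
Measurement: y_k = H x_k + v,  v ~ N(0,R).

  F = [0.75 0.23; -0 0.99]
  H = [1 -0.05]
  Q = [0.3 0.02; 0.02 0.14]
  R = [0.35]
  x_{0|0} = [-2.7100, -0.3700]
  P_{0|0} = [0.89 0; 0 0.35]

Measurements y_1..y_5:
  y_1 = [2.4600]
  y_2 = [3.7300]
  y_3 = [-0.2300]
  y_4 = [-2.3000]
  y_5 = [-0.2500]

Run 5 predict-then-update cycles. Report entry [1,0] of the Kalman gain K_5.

step 1: x^-=[-2.1176, -0.3663]  P^-=[0.8191 0.0997; 0.0997 0.4830]  S=[1.1604]  K=[0.7016; 0.0651]  nu=[4.5593]  x^+=[1.0813, -0.0695]  P^+=[0.2479 0.0467; 0.0467 0.4781]
step 2: x^-=[0.7950, -0.0688]  P^-=[0.4808 0.1635; 0.1635 0.6086]  S=[0.8160]  K=[0.5792; 0.1631]  nu=[2.9315]  x^+=[2.4931, 0.4094]  P^+=[0.2071 0.0864; 0.0864 0.5869]
step 3: x^-=[1.9640, 0.4053]  P^-=[0.4773 0.2178; 0.2178 0.7152]  S=[0.8073]  K=[0.5778; 0.2255]  nu=[-2.1737]  x^+=[0.7081, -0.0849]  P^+=[0.2078 0.1126; 0.1126 0.6742]
step 4: x^-=[0.5116, -0.0840]  P^-=[0.4914 0.2571; 0.2571 0.8007]  S=[0.8177]  K=[0.5853; 0.2655]  nu=[-2.8158]  x^+=[-1.1364, -0.8316]  P^+=[0.2113 0.1301; 0.1301 0.7431]
step 5: x^-=[-1.0435, -0.8233]  P^-=[0.5031 0.2858; 0.2858 0.8683]  S=[0.8267]  K=[0.5913; 0.2932]  nu=[0.7524]  x^+=[-0.5987, -0.6027]  P^+=[0.2141 0.1425; 0.1425 0.7973]

K[1,0] = 0.2932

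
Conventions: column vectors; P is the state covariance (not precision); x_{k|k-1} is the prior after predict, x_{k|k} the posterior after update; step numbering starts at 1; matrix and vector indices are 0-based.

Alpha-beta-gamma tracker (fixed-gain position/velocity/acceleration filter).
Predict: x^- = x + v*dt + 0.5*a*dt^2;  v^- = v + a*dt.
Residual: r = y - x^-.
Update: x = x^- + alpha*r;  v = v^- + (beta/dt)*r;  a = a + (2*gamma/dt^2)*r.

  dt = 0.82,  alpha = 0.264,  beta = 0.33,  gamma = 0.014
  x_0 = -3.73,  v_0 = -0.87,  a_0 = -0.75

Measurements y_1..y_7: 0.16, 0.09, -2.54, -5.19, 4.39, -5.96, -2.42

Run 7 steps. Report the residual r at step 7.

resid = 0.5492

step 1: x_pred=-4.6955  r=4.8556  x^+=-3.4137  v^+=0.4691  a^+=-0.5478
step 2: x_pred=-3.2132  r=3.3032  x^+=-2.3412  v^+=1.3492  a^+=-0.4103
step 3: x_pred=-1.3727  r=-1.1673  x^+=-1.6809  v^+=0.5431  a^+=-0.4589
step 4: x_pred=-1.3899  r=-3.8001  x^+=-2.3931  v^+=-1.3625  a^+=-0.6171
step 5: x_pred=-3.7178  r=8.1078  x^+=-1.5774  v^+=1.3944  a^+=-0.2795
step 6: x_pred=-0.5280  r=-5.4320  x^+=-1.9620  v^+=-1.0209  a^+=-0.5057
step 7: x_pred=-2.9692  r=0.5492  x^+=-2.8242  v^+=-1.2145  a^+=-0.4828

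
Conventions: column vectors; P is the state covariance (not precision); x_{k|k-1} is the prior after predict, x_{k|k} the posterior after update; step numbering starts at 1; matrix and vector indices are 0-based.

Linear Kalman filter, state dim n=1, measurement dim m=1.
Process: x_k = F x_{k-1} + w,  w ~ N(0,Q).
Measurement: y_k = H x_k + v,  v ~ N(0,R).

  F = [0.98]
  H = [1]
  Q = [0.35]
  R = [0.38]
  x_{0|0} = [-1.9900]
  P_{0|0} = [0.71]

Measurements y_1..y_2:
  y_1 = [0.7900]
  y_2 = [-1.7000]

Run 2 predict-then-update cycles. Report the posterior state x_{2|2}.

step 1: x^-=[-1.9502]  P^-=[1.0319]  S=[1.4119]  K=[0.7309]  nu=[2.7402]  x^+=[0.0525]  P^+=[0.2777]
step 2: x^-=[0.0514]  P^-=[0.6167]  S=[0.9967]  K=[0.6188]  nu=[-1.7514]  x^+=[-1.0323]  P^+=[0.2351]

x_post = [-1.0323]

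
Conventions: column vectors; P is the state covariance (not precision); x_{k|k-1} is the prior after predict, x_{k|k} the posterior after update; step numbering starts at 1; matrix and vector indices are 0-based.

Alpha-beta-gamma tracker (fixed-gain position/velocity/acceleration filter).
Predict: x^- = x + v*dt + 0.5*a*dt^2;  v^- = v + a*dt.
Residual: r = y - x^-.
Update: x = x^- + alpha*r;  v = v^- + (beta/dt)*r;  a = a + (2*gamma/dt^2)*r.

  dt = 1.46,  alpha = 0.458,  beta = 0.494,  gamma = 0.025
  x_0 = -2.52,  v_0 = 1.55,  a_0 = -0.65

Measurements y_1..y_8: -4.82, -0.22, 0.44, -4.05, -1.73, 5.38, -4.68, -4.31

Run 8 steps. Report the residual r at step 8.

step 1: x_pred=-0.9498  r=-3.8702  x^+=-2.7223  v^+=-0.7085  a^+=-0.7408
step 2: x_pred=-4.5463  r=4.3263  x^+=-2.5649  v^+=-0.3262  a^+=-0.6393
step 3: x_pred=-3.7225  r=4.1625  x^+=-1.8161  v^+=0.1488  a^+=-0.5417
step 4: x_pred=-2.1761  r=-1.8739  x^+=-3.0344  v^+=-1.2761  a^+=-0.5856
step 5: x_pred=-5.5216  r=3.7916  x^+=-3.7850  v^+=-0.8482  a^+=-0.4967
step 6: x_pred=-5.5527  r=10.9327  x^+=-0.5455  v^+=2.1258  a^+=-0.2402
step 7: x_pred=2.3021  r=-6.9821  x^+=-0.8957  v^+=-0.5874  a^+=-0.4040
step 8: x_pred=-2.1838  r=-2.1262  x^+=-3.1576  v^+=-1.8966  a^+=-0.4539

resid = -2.1262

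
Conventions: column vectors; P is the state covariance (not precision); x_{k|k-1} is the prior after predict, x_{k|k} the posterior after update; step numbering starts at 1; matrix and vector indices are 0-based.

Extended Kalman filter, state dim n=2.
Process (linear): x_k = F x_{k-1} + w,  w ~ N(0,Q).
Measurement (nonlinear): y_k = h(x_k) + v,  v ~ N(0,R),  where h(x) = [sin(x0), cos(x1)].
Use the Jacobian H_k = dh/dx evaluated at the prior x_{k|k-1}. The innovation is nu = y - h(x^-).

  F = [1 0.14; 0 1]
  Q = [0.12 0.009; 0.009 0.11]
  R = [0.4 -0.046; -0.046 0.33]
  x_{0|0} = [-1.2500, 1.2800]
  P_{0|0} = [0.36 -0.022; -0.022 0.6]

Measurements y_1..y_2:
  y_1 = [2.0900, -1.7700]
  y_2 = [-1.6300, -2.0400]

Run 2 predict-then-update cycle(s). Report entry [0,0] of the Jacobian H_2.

step 1: x^-=[-1.0708, 1.2800]  P^-=[0.4856 0.0710; 0.0710 0.7100]  H_jac=[0.4794 0.0000; 0.0000 -0.9580]  S=[0.5116 -0.0786; -0.0786 0.9816]  K=[0.4499 -0.0333; -0.0404 -0.6962]  nu=[2.9676, -2.0567]  x^+=[0.3328, 2.5918]  P^+=[0.3786 0.0331; 0.0331 0.2379]
step 2: x^-=[0.6957, 2.5918]  P^-=[0.5125 0.0754; 0.0754 0.3479]  H_jac=[0.7676 0.0000; 0.0000 -0.5225]  S=[0.7020 -0.0762; -0.0762 0.4250]  K=[0.5613 0.0080; 0.0367 -0.4211]  nu=[-2.2709, -1.1874]  x^+=[-0.5885, 3.0085]  P^+=[0.2920 0.0443; 0.0443 0.2692]

H_jac[0,0] = 0.7676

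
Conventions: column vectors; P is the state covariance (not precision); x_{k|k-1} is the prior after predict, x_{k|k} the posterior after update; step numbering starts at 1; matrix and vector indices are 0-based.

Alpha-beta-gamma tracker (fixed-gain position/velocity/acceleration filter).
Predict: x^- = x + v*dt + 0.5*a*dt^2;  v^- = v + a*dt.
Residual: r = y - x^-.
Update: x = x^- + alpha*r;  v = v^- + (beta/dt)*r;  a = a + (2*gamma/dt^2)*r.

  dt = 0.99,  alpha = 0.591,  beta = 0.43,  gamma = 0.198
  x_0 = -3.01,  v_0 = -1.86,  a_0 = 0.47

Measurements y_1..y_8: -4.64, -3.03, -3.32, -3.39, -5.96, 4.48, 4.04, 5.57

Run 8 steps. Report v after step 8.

step 1: x_pred=-4.6211  r=-0.0189  x^+=-4.6323  v^+=-1.4029  a^+=0.4624
step 2: x_pred=-5.7946  r=2.7646  x^+=-4.1607  v^+=0.2556  a^+=1.5794
step 3: x_pred=-3.1337  r=-0.1863  x^+=-3.2438  v^+=1.7382  a^+=1.5041
step 4: x_pred=-0.7859  r=-2.6041  x^+=-2.3249  v^+=2.0962  a^+=0.4519
step 5: x_pred=-0.0282  r=-5.9318  x^+=-3.5339  v^+=-0.0328  a^+=-1.9448
step 6: x_pred=-4.5194  r=8.9994  x^+=0.7992  v^+=1.9507  a^+=1.6914
step 7: x_pred=3.5593  r=0.4807  x^+=3.8434  v^+=3.8340  a^+=1.8856
step 8: x_pred=8.5630  r=-2.9930  x^+=6.7942  v^+=4.4007  a^+=0.6763

v_post = 4.4007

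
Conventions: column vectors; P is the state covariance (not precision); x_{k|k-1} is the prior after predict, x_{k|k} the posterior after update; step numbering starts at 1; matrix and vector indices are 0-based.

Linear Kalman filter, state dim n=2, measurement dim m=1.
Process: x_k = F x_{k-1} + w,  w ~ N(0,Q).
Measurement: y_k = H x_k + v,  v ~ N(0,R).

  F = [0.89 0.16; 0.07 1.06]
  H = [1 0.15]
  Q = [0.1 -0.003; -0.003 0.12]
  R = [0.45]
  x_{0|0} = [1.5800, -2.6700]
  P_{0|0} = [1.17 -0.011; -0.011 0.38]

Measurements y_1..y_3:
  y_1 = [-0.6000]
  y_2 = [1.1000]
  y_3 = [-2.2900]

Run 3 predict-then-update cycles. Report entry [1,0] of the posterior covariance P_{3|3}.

P_post[1,0] = 0.0298

step 1: x^-=[0.9790, -2.7196]  P^-=[1.0334 0.1238; 0.1238 0.5511]  S=[1.5329]  K=[0.6862; 0.1347]  nu=[-1.1711]  x^+=[0.1754, -2.8774]  P^+=[0.3115 -0.0179; -0.0179 0.5233]
step 2: x^-=[-0.3043, -3.0377]  P^-=[0.3550 0.0881; 0.0881 0.7068]  S=[0.8474]  K=[0.4346; 0.2291]  nu=[1.8599]  x^+=[0.5040, -2.6116]  P^+=[0.1950 0.0037; 0.0037 0.6623]
step 3: x^-=[0.0307, -2.7331]  P^-=[0.2725 0.1250; 0.1250 0.8657]  S=[0.7795]  K=[0.3736; 0.3270]  nu=[-1.9107]  x^+=[-0.6832, -3.3579]  P^+=[0.1637 0.0298; 0.0298 0.7823]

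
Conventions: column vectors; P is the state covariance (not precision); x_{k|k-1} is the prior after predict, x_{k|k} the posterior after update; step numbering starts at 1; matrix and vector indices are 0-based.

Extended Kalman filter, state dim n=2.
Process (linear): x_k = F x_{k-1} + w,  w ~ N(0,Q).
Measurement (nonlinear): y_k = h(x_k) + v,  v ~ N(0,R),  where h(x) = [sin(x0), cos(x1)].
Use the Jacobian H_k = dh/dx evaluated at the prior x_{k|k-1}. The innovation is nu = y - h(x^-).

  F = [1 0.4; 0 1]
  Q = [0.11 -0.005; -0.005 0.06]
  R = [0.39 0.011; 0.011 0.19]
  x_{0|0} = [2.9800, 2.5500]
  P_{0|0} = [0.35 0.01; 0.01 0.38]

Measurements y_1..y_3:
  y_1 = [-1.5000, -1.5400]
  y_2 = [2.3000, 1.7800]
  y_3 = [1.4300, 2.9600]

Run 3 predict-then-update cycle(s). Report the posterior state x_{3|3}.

step 1: x^-=[4.0000, 2.5500]  P^-=[0.5288 0.1570; 0.1570 0.4400]  H_jac=[-0.6536 0.0000; 0.0000 -0.5577]  S=[0.6159 0.0682; 0.0682 0.3268]  K=[-0.5441 -0.1543; -0.0854 -0.7329]  nu=[-0.7432, -0.7099]  x^+=[4.5139, 3.1338]  P^+=[0.3272 0.0633; 0.0633 0.2514]
step 2: x^-=[5.7674, 3.1338]  P^-=[0.5281 0.1589; 0.1589 0.3114]  H_jac=[0.8699 0.0000; 0.0000 -0.0078]  S=[0.7896 0.0099; 0.0099 0.1900]  K=[0.5822 -0.0369; 0.1753 -0.0219]  nu=[2.7932, 2.7800]  x^+=[7.2911, 3.5626]  P^+=[0.2606 0.0783; 0.0783 0.2871]
step 3: x^-=[8.7162, 3.5626]  P^-=[0.4791 0.1882; 0.1882 0.3471]  H_jac=[-0.7593 0.0000; 0.0000 0.4087]  S=[0.6662 -0.0474; -0.0474 0.2480]  K=[-0.5312 0.2086; -0.1761 0.5384]  nu=[0.7792, 3.8727]  x^+=[9.1100, 5.5103]  P^+=[0.2698 0.0827; 0.0827 0.2456]

x_post = [9.1100, 5.5103]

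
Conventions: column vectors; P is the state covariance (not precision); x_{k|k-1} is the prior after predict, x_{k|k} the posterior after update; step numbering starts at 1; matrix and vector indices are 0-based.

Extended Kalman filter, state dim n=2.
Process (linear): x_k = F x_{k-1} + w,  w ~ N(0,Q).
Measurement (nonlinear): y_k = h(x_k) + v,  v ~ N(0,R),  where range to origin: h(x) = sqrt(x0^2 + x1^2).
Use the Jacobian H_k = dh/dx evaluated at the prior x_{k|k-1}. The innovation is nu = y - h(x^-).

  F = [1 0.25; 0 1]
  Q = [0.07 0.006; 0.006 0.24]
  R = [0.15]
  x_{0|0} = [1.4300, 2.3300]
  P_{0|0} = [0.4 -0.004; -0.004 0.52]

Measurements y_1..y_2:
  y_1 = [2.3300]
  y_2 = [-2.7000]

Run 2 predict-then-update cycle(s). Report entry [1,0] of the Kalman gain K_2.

step 1: x^-=[2.0125, 2.3300]  P^-=[0.5005 0.1320; 0.1320 0.7600]  H_jac=[0.6537 0.7568]  S=[0.9297]  K=[0.4593; 0.7114]  nu=[-0.7488]  x^+=[1.6685, 1.7973]  P^+=[0.3043 -0.1718; -0.1718 0.2894]
step 2: x^-=[2.1179, 1.7973]  P^-=[0.3065 -0.0935; -0.0935 0.5294]  H_jac=[0.7625 0.6470]  S=[0.4576]  K=[0.3785; 0.5928]  nu=[-5.4777]  x^+=[0.0443, -1.4501]  P^+=[0.2409 -0.1962; -0.1962 0.3686]

K[1,0] = 0.5928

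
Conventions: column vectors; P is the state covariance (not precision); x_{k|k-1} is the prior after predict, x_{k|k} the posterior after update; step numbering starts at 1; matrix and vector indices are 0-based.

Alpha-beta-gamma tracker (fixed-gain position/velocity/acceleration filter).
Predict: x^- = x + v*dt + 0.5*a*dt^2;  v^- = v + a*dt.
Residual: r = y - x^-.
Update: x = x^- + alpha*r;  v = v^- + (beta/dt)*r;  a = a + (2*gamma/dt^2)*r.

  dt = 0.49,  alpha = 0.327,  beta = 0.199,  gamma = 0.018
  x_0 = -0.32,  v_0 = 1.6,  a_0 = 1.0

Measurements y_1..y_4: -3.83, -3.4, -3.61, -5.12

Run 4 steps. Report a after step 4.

a_post = -0.6217

step 1: x_pred=0.5840  r=-4.4140  x^+=-0.8593  v^+=0.2974  a^+=0.3382
step 2: x_pred=-0.6730  r=-2.7270  x^+=-1.5648  v^+=-0.6444  a^+=-0.0707
step 3: x_pred=-1.8890  r=-1.7210  x^+=-2.4518  v^+=-1.3780  a^+=-0.3287
step 4: x_pred=-3.1665  r=-1.9535  x^+=-3.8053  v^+=-2.3325  a^+=-0.6217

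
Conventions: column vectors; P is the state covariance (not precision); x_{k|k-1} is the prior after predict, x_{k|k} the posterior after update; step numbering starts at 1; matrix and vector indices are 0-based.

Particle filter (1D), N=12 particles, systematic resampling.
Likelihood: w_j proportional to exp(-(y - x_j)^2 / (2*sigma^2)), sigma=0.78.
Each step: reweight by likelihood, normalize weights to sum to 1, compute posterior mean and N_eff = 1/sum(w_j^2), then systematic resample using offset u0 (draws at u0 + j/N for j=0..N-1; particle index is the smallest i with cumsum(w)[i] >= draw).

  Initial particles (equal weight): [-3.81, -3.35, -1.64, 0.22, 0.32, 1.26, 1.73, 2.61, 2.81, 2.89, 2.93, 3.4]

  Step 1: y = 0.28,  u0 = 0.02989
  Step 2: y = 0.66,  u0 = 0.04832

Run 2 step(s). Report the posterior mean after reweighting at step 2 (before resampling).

post_mean = 0.4757

step 1: w=[0.0000, 0.0000, 0.0179, 0.3693, 0.3699, 0.1682, 0.0658, 0.0043, 0.0019, 0.0014, 0.0012, 0.0001]  mean=0.5204  Neff=3.2659  idx=[3, 3, 3, 3, 3, 4, 4, 4, 4, 5, 5, 6]
step 2: w=[0.0872, 0.0872, 0.0872, 0.0872, 0.0872, 0.0930, 0.0930, 0.0930, 0.0930, 0.0761, 0.0761, 0.0399]  mean=0.4757  Neff=11.6587  idx=[0, 1, 2, 3, 4, 5, 6, 7, 7, 8, 9, 11]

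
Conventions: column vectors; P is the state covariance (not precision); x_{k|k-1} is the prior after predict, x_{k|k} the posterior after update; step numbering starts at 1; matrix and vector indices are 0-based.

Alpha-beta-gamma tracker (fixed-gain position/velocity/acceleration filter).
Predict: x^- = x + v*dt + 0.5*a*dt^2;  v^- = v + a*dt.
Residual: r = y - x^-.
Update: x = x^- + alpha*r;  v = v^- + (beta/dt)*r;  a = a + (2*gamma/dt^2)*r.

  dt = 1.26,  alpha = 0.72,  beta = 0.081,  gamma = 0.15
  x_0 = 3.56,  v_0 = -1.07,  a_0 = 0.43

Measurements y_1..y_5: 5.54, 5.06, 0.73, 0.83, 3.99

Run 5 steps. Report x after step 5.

x_post = 3.6497

step 1: x_pred=2.5531  r=2.9869  x^+=4.7037  v^+=-0.3362  a^+=0.9944
step 2: x_pred=5.0694  r=-0.0094  x^+=5.0626  v^+=0.9162  a^+=0.9926
step 3: x_pred=7.0050  r=-6.2750  x^+=2.4870  v^+=1.7635  a^+=-0.1931
step 4: x_pred=4.5557  r=-3.7257  x^+=1.8732  v^+=1.2806  a^+=-0.8971
step 5: x_pred=2.7747  r=1.2153  x^+=3.6497  v^+=0.2284  a^+=-0.6675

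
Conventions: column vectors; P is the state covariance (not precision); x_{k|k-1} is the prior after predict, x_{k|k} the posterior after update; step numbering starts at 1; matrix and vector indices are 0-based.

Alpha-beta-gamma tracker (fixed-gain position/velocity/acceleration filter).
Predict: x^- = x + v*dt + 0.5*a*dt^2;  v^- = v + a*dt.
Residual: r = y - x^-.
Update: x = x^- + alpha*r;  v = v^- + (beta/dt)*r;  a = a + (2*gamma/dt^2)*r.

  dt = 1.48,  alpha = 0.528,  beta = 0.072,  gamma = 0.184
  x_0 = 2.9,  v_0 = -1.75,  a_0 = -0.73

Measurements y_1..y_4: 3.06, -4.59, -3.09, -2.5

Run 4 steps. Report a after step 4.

a_post = 1.7457

step 1: x_pred=-0.4895  r=3.5495  x^+=1.3846  v^+=-2.6577  a^+=-0.1337
step 2: x_pred=-2.6952  r=-1.8948  x^+=-3.6956  v^+=-2.9477  a^+=-0.4520
step 3: x_pred=-8.5533  r=5.4633  x^+=-5.6687  v^+=-3.3509  a^+=0.4659
step 4: x_pred=-10.1178  r=7.6178  x^+=-6.0956  v^+=-2.2908  a^+=1.7457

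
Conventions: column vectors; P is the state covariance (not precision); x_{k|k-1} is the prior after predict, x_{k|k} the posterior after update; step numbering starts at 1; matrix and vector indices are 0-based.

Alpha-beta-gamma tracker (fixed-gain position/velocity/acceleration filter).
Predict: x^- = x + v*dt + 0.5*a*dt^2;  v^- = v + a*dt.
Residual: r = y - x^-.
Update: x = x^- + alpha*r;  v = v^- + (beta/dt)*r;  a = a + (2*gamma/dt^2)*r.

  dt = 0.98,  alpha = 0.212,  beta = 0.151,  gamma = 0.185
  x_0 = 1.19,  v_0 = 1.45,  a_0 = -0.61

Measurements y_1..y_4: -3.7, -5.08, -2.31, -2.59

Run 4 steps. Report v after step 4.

step 1: x_pred=2.3181  r=-6.0181  x^+=1.0422  v^+=-0.0751  a^+=-2.9285
step 2: x_pred=-0.4376  r=-4.6424  x^+=-1.4218  v^+=-3.6603  a^+=-4.7170
step 3: x_pred=-7.2740  r=4.9640  x^+=-6.2216  v^+=-7.5181  a^+=-2.8046
step 4: x_pred=-14.9362  r=12.3462  x^+=-12.3188  v^+=-8.3643  a^+=1.9518

v_post = -8.3643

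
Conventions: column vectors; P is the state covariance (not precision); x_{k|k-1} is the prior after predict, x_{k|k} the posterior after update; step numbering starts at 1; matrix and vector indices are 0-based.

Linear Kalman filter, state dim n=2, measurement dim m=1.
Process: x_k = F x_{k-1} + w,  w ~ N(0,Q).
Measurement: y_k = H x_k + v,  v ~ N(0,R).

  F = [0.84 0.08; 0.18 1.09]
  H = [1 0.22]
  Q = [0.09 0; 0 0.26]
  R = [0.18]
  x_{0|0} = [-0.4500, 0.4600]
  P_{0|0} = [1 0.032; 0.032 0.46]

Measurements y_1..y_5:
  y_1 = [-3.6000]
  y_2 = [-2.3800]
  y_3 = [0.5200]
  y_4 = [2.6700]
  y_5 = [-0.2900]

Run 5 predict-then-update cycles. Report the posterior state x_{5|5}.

step 1: x^-=[-0.3412, 0.4204]  P^-=[0.8028 0.2211; 0.2211 0.8515]  S=[1.1213]  K=[0.7594; 0.3642]  nu=[-3.3513]  x^+=[-2.8860, -0.8002]  P^+=[0.1563 -0.0890; -0.0890 0.7027]
step 2: x^-=[-2.4883, -1.3917]  P^-=[0.1928 0.0021; 0.0021 1.0650]  S=[0.4253]  K=[0.4544; 0.5559]  nu=[0.4144]  x^+=[-2.2999, -1.1613]  P^+=[0.1050 -0.1053; -0.1053 0.9336]
step 3: x^-=[-2.0248, -1.6798]  P^-=[0.1559 -0.0007; -0.0007 1.3313]  S=[0.4000]  K=[0.3893; 0.7305]  nu=[2.9144]  x^+=[-0.8902, 0.4491]  P^+=[0.0953 -0.1144; -0.1144 1.1179]
step 4: x^-=[-0.7118, 0.3293]  P^-=[0.1490 0.0054; 0.0054 1.5463]  S=[0.4062]  K=[0.3697; 0.8509]  nu=[3.3094]  x^+=[0.5117, 3.1451]  P^+=[0.0935 -0.1223; -0.1223 1.2522]
step 5: x^-=[0.6814, 3.5203]  P^-=[0.1475 0.0096; 0.0096 1.7028]  S=[0.4141]  K=[0.3613; 0.9276]  nu=[-1.7459]  x^+=[0.0507, 1.9007]  P^+=[0.0935 -0.1292; -0.1292 1.3464]

x_post = [0.0507, 1.9007]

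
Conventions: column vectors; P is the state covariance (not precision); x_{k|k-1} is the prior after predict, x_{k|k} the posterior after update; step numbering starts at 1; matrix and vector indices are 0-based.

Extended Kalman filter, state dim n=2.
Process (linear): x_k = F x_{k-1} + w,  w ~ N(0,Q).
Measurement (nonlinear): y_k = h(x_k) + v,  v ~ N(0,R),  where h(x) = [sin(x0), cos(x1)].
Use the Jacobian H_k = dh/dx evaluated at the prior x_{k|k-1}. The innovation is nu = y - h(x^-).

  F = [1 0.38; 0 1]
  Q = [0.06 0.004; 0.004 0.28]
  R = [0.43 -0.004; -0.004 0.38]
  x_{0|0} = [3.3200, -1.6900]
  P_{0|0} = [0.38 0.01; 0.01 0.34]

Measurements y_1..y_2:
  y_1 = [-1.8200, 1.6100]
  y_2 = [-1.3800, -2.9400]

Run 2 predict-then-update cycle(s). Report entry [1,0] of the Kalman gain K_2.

K[1,0] = -0.1106

step 1: x^-=[2.6778, -1.6900]  P^-=[0.4967 0.1432; 0.1432 0.6200]  H_jac=[-0.8944 0.0000; 0.0000 0.9929]  S=[0.8273 -0.1312; -0.1312 0.9912]  K=[-0.5252 0.0739; -0.0576 0.6134]  nu=[-2.2673, 1.7289]  x^+=[3.9965, -0.4989]  P^+=[0.2529 0.0304; 0.0304 0.2350]
step 2: x^-=[3.8069, -0.4989]  P^-=[0.3699 0.1237; 0.1237 0.5150]  H_jac=[-0.7867 0.0000; 0.0000 0.4785]  S=[0.6589 -0.0506; -0.0506 0.4979]  K=[-0.4359 0.0746; -0.1106 0.4837]  nu=[-0.7627, -3.8181]  x^+=[3.8545, -2.2613]  P^+=[0.2386 0.0629; 0.0629 0.3850]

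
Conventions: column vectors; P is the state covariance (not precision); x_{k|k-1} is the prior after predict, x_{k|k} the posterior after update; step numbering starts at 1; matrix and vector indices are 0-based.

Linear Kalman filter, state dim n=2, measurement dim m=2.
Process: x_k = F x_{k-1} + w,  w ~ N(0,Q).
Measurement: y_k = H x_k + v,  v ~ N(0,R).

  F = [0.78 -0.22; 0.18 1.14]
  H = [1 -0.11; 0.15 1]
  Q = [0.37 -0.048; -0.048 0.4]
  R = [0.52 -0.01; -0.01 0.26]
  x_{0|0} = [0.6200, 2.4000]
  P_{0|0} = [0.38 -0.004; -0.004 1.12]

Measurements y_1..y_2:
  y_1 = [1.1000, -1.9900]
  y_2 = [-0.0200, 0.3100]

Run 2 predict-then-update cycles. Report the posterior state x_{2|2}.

x_post = [0.3759, -0.2236]

step 1: x^-=[-0.0444, 2.8476]  P^-=[0.6568 -0.2789; -0.2789 1.8662]  S=[1.2607 -0.3911; -0.3911 2.0573]  K=[0.5506 0.0170; -0.1158 0.8648]  nu=[1.4576, -4.8309]  x^+=[0.6762, -1.4988]  P^+=[0.2814 -0.0433; -0.0433 0.2325]
step 2: x^-=[0.8571, -1.5869]  P^-=[0.5673 -0.1036; -0.1036 0.6935]  S=[1.1185 -0.1031; -0.1031 0.9352]  K=[0.5209 0.0376; -0.0950 0.7145]  nu=[-1.0517, 1.7684]  x^+=[0.3759, -0.2236]  P^+=[0.2666 -0.0354; -0.0354 0.1920]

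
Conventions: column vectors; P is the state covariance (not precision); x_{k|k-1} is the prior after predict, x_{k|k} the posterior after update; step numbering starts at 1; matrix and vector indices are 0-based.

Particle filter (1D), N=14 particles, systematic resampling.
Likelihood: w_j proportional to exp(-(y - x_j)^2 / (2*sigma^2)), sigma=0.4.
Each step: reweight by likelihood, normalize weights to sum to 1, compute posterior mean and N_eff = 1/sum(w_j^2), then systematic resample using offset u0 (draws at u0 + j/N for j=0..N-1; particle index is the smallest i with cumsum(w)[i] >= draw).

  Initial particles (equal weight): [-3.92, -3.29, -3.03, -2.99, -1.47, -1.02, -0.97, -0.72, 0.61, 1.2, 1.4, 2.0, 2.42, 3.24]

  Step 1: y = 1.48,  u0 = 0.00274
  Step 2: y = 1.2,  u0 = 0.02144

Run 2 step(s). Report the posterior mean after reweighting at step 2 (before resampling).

post_mean = 1.2988

step 1: w=[0.0000, 0.0000, 0.0000, 0.0000, 0.0000, 0.0000, 0.0000, 0.0000, 0.0400, 0.3331, 0.4172, 0.1828, 0.0269, 0.0000]  mean=1.4390  Neff=3.1178  idx=[8, 9, 9, 9, 9, 9, 10, 10, 10, 10, 10, 10, 11, 11]
step 2: w=[0.0309, 0.0917, 0.0917, 0.0917, 0.0917, 0.0917, 0.0809, 0.0809, 0.0809, 0.0809, 0.0809, 0.0809, 0.0124, 0.0124]  mean=1.2988  Neff=12.1009  idx=[0, 1, 2, 3, 4, 4, 5, 6, 7, 8, 9, 9, 10, 11]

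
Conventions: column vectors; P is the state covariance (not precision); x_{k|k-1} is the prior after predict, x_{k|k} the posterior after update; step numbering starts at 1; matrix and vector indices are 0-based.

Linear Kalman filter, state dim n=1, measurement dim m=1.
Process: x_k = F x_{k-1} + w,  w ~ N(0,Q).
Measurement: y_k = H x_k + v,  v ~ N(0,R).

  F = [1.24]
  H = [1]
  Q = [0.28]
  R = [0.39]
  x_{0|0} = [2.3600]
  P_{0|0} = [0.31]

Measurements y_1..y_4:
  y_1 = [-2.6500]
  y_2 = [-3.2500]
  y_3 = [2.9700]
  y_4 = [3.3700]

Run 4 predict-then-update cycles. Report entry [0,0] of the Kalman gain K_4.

K[0,0] = 0.6275

step 1: x^-=[2.9264]  P^-=[0.7567]  S=[1.1467]  K=[0.6599]  nu=[-5.5764]  x^+=[-0.7534]  P^+=[0.2574]
step 2: x^-=[-0.9342]  P^-=[0.6757]  S=[1.0657]  K=[0.6340]  nu=[-2.3158]  x^+=[-2.4025]  P^+=[0.2473]
step 3: x^-=[-2.9791]  P^-=[0.6602]  S=[1.0502]  K=[0.6286]  nu=[5.9491]  x^+=[0.7608]  P^+=[0.2452]
step 4: x^-=[0.9434]  P^-=[0.6570]  S=[1.0470]  K=[0.6275]  nu=[2.4266]  x^+=[2.4661]  P^+=[0.2447]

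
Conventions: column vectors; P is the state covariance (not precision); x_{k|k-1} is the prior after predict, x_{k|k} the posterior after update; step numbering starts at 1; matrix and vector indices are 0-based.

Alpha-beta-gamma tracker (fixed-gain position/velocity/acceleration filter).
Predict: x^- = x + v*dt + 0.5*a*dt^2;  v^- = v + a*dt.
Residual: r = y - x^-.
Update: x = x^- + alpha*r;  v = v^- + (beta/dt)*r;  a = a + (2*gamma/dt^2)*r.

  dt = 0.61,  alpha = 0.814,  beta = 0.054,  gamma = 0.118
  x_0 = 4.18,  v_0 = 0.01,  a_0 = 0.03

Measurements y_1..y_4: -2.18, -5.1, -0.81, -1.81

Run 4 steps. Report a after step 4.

a_post = 1.1717

step 1: x_pred=4.1917  r=-6.3717  x^+=-0.9949  v^+=-0.5358  a^+=-4.0112
step 2: x_pred=-2.0680  r=-3.0320  x^+=-4.5360  v^+=-3.2510  a^+=-5.9342
step 3: x_pred=-7.6232  r=6.8132  x^+=-2.0773  v^+=-6.2677  a^+=-1.6130
step 4: x_pred=-6.2007  r=4.3907  x^+=-2.6267  v^+=-6.8630  a^+=1.1717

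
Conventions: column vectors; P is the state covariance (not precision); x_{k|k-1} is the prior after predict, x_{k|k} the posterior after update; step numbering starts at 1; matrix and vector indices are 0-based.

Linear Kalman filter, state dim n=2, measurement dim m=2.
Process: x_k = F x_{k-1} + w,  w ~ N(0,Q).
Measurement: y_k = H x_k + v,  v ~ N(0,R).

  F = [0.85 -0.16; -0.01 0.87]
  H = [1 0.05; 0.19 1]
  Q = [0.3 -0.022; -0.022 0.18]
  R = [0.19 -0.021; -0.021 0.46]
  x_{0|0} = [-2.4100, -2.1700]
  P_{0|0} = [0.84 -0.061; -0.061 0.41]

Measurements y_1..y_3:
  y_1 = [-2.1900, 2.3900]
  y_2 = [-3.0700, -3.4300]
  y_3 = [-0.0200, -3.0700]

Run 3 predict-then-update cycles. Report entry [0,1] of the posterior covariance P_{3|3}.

step 1: x^-=[-1.7013, -1.8638]  P^-=[0.9340 -0.1314; -0.1314 0.4915]  S=[1.1121 0.0484; 0.0484 0.9353]  K=[0.8337 0.0061; -0.1180 0.5049]  nu=[-0.3955, 4.5770]  x^+=[-2.0030, 0.4939]  P^+=[0.1605 -0.0452; -0.0452 0.2433]
step 2: x^-=[-1.7816, 0.4497]  P^-=[0.4345 -0.0907; -0.0907 0.3650]  S=[0.6163 -0.0118; -0.0118 0.8062]  K=[0.6976 0.0001; -0.1094 0.4297]  nu=[-1.3109, -3.5412]  x^+=[-2.6963, -0.9287]  P^+=[0.1346 -0.0402; -0.0402 0.2076]
step 3: x^-=[-2.1433, -0.7810]  P^-=[0.4135 -0.0818; -0.0818 0.3379]  S=[0.5961 -0.0082; -0.0082 0.7817]  K=[0.6868 0.0030; -0.1033 0.4112]  nu=[2.1623, -1.8818]  x^+=[-0.6639, -1.7782]  P^+=[0.1323 -0.0382; -0.0382 0.1986]

P_post[0,1] = -0.0382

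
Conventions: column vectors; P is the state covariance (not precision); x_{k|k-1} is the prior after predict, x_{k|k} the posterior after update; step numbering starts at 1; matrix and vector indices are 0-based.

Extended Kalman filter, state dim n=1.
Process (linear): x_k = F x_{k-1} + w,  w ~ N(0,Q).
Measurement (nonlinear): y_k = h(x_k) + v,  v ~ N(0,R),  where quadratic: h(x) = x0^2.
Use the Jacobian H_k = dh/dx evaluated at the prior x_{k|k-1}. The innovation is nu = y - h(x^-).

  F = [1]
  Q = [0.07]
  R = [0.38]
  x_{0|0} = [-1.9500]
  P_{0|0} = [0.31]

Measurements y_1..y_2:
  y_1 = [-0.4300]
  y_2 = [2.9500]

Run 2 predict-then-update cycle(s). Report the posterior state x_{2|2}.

step 1: x^-=[-1.9500]  P^-=[0.3800]  H_jac=[-3.9000]  S=[6.1598]  K=[-0.2406]  nu=[-4.2325]  x^+=[-0.9317]  P^+=[0.0234]
step 2: x^-=[-0.9317]  P^-=[0.0934]  H_jac=[-1.8634]  S=[0.7045]  K=[-0.2472]  nu=[2.0819]  x^+=[-1.4463]  P^+=[0.0504]

x_post = [-1.4463]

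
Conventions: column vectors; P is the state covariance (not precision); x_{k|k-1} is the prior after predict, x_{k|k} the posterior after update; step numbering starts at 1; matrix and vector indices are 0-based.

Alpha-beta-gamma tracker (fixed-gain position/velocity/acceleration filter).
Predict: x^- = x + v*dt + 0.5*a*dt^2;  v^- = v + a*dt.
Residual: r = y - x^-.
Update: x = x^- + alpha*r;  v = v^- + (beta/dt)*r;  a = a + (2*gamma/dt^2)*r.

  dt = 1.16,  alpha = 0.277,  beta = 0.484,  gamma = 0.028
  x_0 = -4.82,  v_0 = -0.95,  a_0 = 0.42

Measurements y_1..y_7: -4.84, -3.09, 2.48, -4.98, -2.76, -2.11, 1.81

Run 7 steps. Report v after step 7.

v_post = -0.1535

step 1: x_pred=-5.6394  r=0.7994  x^+=-5.4180  v^+=-0.1292  a^+=0.4533
step 2: x_pred=-5.2630  r=2.1730  x^+=-4.6610  v^+=1.3032  a^+=0.5437
step 3: x_pred=-2.7835  r=5.2635  x^+=-1.3255  v^+=4.1301  a^+=0.7628
step 4: x_pred=3.9785  r=-8.9585  x^+=1.4970  v^+=1.2770  a^+=0.3899
step 5: x_pred=3.2406  r=-6.0006  x^+=1.5785  v^+=-0.7744  a^+=0.1402
step 6: x_pred=0.7745  r=-2.8845  x^+=-0.0245  v^+=-1.8153  a^+=0.0202
step 7: x_pred=-2.1167  r=3.9267  x^+=-1.0290  v^+=-0.1535  a^+=0.1836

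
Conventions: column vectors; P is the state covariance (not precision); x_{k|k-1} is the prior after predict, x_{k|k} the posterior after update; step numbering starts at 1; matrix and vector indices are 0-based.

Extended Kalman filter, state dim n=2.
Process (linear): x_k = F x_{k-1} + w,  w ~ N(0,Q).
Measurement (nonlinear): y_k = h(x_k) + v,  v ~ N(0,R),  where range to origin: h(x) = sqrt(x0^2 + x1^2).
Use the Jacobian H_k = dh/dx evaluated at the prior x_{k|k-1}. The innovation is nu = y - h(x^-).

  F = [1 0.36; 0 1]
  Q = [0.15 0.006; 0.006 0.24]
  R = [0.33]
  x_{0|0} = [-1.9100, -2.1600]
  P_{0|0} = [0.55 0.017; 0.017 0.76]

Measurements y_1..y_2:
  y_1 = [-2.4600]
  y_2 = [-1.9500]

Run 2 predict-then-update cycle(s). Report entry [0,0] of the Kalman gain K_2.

step 1: x^-=[-2.6876, -2.1600]  P^-=[0.8107 0.2966; 0.2966 1.0000]  H_jac=[-0.7795 -0.6264]  S=[1.5047]  K=[-0.5435; -0.5700]  nu=[-5.9080]  x^+=[0.5232, 1.2075]  P^+=[0.3663 -0.1695; -0.1695 0.5112]
step 2: x^-=[0.9579, 1.2075]  P^-=[0.4605 0.0205; 0.0205 0.7512]  H_jac=[0.6215 0.7834]  S=[0.9889]  K=[0.3057; 0.6080]  nu=[-3.4913]  x^+=[-0.1093, -0.9152]  P^+=[0.3681 -0.1633; -0.1633 0.3856]

K[0,0] = 0.3057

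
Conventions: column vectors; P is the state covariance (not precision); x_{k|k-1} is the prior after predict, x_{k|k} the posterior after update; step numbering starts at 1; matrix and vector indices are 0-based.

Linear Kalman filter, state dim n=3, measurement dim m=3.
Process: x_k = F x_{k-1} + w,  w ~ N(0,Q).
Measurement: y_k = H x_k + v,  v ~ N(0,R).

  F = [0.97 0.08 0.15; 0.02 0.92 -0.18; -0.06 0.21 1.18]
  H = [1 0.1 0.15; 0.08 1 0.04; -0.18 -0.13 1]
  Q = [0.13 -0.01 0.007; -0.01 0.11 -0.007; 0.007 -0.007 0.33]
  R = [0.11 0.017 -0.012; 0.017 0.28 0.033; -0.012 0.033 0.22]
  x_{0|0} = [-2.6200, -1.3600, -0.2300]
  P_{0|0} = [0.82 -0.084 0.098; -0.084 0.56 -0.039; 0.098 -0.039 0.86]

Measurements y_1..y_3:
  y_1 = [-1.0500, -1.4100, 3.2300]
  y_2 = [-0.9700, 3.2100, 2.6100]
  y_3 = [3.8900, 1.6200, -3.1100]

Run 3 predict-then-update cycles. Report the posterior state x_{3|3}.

x_post = [2.1466, 0.9676, -0.5093]

step 1: x^-=[-2.6847, -1.2622, -0.3998]  P^-=[0.9390 -0.0728 0.2106; -0.0728 0.6213 -0.1157; 0.2106 -0.1157 1.5240]  S=[1.1347 0.0831 0.2459; 0.0831 0.8902 -0.0862; 0.2459 -0.0862 1.7358]  K=[0.8762 -0.0793 -0.0987; -0.0613 0.6858 -0.0629; 0.1937 0.0206 0.8384]  nu=[1.8209, 0.0830, 2.9825]  x^+=[-1.3901, -1.5045, 2.4551]  P^+=[0.1009 -0.0179 -0.0190; -0.0179 0.1891 0.0309; -0.0190 0.0309 0.1834]
step 2: x^-=[-1.1005, -1.8539, 2.6645]  P^-=[0.2227 -0.0080 0.0155; -0.0080 0.2653 0.0231; 0.0155 0.0231 0.6125]  S=[0.3529 0.0613 0.0545; 0.0613 0.5484 0.0454; 0.0545 0.0454 0.8323]  K=[0.6544 -0.0485 -0.0685; -0.0169 0.4893 -0.0376; 0.1991 0.0075 0.7156]  nu=[-0.0838, 5.0453, -0.4936]  x^+=[-1.3660, 0.6348, 2.3325]  P^+=[0.0749 -0.0102 -0.0124; -0.0102 0.1353 0.0238; -0.0124 0.0238 0.1562]
step 3: x^-=[-0.9244, 0.1368, 2.9676]  P^-=[0.2002 -0.0069 0.0195; -0.0069 0.2215 0.0110; 0.0195 0.0110 0.5675]  S=[0.3300 0.0544 0.0551; 0.0544 0.5036 0.0377; 0.0551 0.0377 0.7875]  K=[0.6310 -0.0437 -0.0619; -0.0150 0.4443 -0.0413; 0.2042 -0.0045 0.7003]  nu=[4.3556, 1.4384, -6.2262]  x^+=[2.1466, 0.9676, -0.5093]  P^+=[0.0719 -0.0089 -0.0108; -0.0089 0.1227 0.0201; -0.0108 0.0201 0.1521]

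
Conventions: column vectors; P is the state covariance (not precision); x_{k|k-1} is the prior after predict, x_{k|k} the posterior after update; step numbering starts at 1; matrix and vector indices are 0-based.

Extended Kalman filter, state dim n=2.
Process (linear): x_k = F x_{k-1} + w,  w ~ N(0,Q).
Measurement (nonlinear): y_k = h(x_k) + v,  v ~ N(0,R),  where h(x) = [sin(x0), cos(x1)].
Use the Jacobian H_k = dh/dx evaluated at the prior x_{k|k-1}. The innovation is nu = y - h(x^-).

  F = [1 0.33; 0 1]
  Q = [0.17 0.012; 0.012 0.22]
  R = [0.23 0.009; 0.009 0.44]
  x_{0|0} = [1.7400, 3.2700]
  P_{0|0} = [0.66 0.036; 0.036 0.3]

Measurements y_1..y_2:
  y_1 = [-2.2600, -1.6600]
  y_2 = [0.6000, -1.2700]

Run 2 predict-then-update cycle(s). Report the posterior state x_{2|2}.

step 1: x^-=[2.8191, 3.2700]  P^-=[0.8864 0.1470; 0.1470 0.5200]  H_jac=[-0.9484 0.0000; 0.0000 0.1281]  S=[1.0274 -0.0089; -0.0089 0.4485]  K=[-0.8181 0.0258; -0.1344 0.1458]  nu=[-2.5769, -0.6682]  x^+=[4.9100, 3.5190]  P^+=[0.1981 0.0312; 0.0312 0.4915]
step 2: x^-=[6.0713, 3.5190]  P^-=[0.4423 0.2054; 0.2054 0.7115]  H_jac=[0.9776 0.0000; 0.0000 0.3685]  S=[0.6527 0.0830; 0.0830 0.5366]  K=[0.6574 0.0394; 0.2505 0.4499]  nu=[0.8103, -0.3404]  x^+=[6.5906, 3.5688]  P^+=[0.1550 0.0631; 0.0631 0.5433]

x_post = [6.5906, 3.5688]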